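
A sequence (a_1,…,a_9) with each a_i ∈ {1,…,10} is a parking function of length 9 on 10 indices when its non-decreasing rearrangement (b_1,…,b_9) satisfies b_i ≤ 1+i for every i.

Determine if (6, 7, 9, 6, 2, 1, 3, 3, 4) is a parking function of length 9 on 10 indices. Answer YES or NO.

Rearranged: b = (1, 2, 3, 3, 4, 6, 6, 7, 9).
  b_1=1 ≤ 2
  b_2=2 ≤ 3
  b_3=3 ≤ 4
  b_4=3 ≤ 5
  b_5=4 ≤ 6
  b_6=6 ≤ 7
  b_7=6 ≤ 8
  b_8=7 ≤ 9
  b_9=9 ≤ 10
All bounds hold ⇒ YES

YES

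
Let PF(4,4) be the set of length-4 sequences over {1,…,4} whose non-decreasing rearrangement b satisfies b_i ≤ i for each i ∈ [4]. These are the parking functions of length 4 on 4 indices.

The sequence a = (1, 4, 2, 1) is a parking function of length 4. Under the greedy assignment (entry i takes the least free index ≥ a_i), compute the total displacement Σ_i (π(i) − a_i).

2

Σπ = 10 ({1..4} each once); Σa = 1+4+2+1 = 8; disp = 10−8 = 2.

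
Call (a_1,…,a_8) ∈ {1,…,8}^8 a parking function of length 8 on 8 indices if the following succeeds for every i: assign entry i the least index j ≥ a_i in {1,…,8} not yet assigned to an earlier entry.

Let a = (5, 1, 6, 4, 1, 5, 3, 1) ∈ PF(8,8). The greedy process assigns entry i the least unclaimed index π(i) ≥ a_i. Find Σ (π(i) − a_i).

10

Σπ(i) = 1+…+8 = 36; Σa = 5+1+6+4+1+5+3+1 = 26; disp = 36−26 = 10.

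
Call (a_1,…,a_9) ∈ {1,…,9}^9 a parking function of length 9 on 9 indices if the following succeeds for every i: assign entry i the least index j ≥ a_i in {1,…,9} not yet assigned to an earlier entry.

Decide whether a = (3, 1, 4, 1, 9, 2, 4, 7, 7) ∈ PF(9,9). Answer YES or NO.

YES

Order a: b = (1, 1, 2, 3, 4, 4, 7, 7, 9).
  b_1=1 ≤ 1
  b_2=1 ≤ 2
  b_3=2 ≤ 3
  b_4=3 ≤ 4
  b_5=4 ≤ 5
  b_6=4 ≤ 6
  b_7=7 ≤ 7
  b_8=7 ≤ 8
  b_9=9 ≤ 9
All bounds hold ⇒ YES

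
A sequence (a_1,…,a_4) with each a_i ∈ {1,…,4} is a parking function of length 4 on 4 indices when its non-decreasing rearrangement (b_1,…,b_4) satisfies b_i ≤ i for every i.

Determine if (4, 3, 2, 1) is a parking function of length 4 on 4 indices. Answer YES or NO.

YES

Order a: b = (1, 2, 3, 4).
  b_1=1 ≤ 1
  b_2=2 ≤ 2
  b_3=3 ≤ 3
  b_4=4 ≤ 4
All bounds hold ⇒ YES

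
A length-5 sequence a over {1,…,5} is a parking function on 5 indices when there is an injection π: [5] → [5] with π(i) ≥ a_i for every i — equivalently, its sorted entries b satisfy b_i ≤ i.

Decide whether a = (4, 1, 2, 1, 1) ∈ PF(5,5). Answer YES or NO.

Rearranged: b = (1, 1, 1, 2, 4).
  b_1=1 ≤ 1
  b_2=1 ≤ 2
  b_3=1 ≤ 3
  b_4=2 ≤ 4
  b_5=4 ≤ 5
All bounds hold ⇒ YES

YES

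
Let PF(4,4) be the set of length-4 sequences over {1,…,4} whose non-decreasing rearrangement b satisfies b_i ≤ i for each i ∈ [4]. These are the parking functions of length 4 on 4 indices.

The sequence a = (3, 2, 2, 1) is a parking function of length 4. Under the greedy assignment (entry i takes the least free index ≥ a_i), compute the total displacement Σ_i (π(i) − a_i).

2

Σπ = 10 ({1..4} each once); Σa = 3+2+2+1 = 8; disp = 10−8 = 2.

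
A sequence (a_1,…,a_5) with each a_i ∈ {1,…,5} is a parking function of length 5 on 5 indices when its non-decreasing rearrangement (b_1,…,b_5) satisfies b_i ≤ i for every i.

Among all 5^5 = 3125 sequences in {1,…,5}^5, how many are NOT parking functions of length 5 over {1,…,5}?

|PF(5,5)| = (5−5+1)·(5+1)^(5−1) = 1 · 1296 = 1296 [KW]
Example (4,3,5,4,2) → sorted (2,3,4,4,5): b_1=2>1, not a PF.
So 3125 − 1296 = 1829 fail.

1829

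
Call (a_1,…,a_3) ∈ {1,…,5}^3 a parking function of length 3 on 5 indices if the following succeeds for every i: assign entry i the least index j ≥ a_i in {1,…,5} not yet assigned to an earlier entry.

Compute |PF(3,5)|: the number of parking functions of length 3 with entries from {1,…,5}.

#PF = (5+1−3)·(5+1)^{3−1} = 3·36 = 108 [KW]
Example (2,2,1) → sorted (1,2,2): b_i ≤ 2+i ∀i, a PF.

108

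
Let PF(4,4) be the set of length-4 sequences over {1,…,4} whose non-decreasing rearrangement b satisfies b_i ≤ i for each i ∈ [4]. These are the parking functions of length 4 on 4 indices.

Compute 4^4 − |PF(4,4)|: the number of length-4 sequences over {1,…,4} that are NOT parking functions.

131

Count = 1·5^3 = 1×125 = 125 (Konheim–Weiss)
One tuple (3,4,2,3) → sorted (2,3,3,4): b_1=2>1, not a PF.
Total 256; non-PF = 256−125 = 131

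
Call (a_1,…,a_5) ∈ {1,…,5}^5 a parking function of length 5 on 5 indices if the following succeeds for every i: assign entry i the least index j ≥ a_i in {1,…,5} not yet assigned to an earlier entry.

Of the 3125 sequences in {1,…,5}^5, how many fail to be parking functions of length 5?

1829

|PF| = (5+1−5)·(5+1)^{5−1} = 1 · 1296 = 1296 (Konheim–Weiss)
Check (5,2,2,4,4) → sorted (2,2,4,4,5): b_1=2>1, not a PF.
Total 3125; non-PF = 3125−1296 = 1829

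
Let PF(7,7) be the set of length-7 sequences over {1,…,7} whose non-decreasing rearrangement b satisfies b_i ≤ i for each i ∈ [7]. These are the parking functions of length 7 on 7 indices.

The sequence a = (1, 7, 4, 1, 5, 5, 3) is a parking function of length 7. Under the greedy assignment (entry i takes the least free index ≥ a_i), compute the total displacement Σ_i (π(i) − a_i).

2

Σπ(i) = 1+…+7 = 28; Σa = 1+7+4+1+5+5+3 = 26; disp = 28−26 = 2.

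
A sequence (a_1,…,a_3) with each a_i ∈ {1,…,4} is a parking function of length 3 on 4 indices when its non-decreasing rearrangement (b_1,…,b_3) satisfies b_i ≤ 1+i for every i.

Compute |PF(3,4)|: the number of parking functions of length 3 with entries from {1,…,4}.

50

|PF| = (4+1−3)·(4+1)^{3−1} = 2×25 = 50 (Pollak)
Example (3,4,1) → sorted (1,3,4): b_i ≤ 1+i ∀i, a PF.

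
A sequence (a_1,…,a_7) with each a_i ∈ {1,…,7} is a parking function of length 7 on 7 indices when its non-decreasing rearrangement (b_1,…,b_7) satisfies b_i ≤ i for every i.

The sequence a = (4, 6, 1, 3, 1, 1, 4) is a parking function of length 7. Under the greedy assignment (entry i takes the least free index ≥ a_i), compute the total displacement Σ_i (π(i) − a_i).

8

Σπ(i) = 1+…+7 = 28; Σa = 4+6+1+3+1+1+4 = 20; disp = 28−20 = 8.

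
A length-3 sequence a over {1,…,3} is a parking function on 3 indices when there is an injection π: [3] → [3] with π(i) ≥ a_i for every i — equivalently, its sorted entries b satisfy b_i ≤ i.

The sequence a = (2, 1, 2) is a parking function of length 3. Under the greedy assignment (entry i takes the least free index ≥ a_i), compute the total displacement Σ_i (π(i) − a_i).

Σπ = 3·4/2 = 6 (π permutes [3]); Σa = 2+1+2 = 5; disp = 6−5 = 1.

1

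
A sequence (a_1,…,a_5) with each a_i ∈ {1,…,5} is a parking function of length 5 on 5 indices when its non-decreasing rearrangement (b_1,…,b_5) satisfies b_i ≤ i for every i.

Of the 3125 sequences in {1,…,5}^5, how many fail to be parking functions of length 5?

|PF| = (5−5+1)·(5+1)^(5−1) = 1 · 1296 = 1296 (Konheim–Weiss)
E.g. (5,2,5,3,2) → sorted (2,2,3,5,5): b_1=2>1, not a PF.
So 3125 − 1296 = 1829 fail.

1829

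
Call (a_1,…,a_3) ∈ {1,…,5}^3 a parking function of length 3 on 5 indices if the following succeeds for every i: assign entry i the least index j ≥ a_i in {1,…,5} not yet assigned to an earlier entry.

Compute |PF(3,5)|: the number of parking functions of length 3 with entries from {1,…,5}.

108

#PF = (6−3)·6^(3−1) = 3·36 = 108
E.g. (2,1,5) → sorted (1,2,5): b_i ≤ 2+i ∀i, a PF.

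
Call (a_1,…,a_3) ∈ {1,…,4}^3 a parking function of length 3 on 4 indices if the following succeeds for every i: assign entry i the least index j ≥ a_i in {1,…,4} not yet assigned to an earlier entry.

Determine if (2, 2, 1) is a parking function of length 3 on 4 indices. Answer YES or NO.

Sorted: b = (1, 2, 2).
  b_1=1 ≤ 2
  b_2=2 ≤ 3
  b_3=2 ≤ 4
All bounds hold ⇒ YES

YES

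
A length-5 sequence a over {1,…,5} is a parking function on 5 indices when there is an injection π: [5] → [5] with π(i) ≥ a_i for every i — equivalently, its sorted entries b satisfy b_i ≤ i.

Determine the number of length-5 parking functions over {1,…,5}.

1296

#PF = (6−5)·6^(5−1) = 1×1296 = 1296 (Pollak)
Check (1,2,1,3,2) → sorted (1,1,2,2,3): b_i ≤ i ∀i, a PF.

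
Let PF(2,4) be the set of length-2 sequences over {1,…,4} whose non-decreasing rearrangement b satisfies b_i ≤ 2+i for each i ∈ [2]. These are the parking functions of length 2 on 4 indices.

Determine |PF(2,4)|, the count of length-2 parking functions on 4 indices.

|PF(2,4)| = (4−2+1)·(4+1)^(2−1) = 3×5 = 15 (Pollak)
Example (3,1) → sorted (1,3): b_i ≤ 2+i ∀i, a PF.

15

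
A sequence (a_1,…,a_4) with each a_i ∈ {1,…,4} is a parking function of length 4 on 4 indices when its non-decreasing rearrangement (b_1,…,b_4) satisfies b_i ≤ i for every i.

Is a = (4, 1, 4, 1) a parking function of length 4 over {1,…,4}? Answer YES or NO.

NO

Order a: b = (1, 1, 4, 4).
  b_1=1 ≤ 1
  b_2=1 ≤ 2
  b_3=4 > 3
  fails at i=3 ⇒ NO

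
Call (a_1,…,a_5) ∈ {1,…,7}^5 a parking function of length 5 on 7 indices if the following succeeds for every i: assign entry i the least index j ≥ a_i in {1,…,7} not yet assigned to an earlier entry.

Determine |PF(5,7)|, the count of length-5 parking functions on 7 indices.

#PF = (7−5+1)·(7+1)^(5−1) = 3×4096 = 12288 (Pollak)
Example (3,5,3,2,1) → sorted (1,2,3,3,5): b_i ≤ 2+i ∀i, a PF.

12288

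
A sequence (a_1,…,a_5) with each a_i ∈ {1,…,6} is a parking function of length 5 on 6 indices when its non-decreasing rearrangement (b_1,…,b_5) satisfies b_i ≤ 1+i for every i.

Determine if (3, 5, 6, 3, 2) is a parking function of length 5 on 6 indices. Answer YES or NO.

YES

Sorted: b = (2, 3, 3, 5, 6).
  b_1=2 ≤ 2
  b_2=3 ≤ 3
  b_3=3 ≤ 4
  b_4=5 ≤ 5
  b_5=6 ≤ 6
All bounds hold ⇒ YES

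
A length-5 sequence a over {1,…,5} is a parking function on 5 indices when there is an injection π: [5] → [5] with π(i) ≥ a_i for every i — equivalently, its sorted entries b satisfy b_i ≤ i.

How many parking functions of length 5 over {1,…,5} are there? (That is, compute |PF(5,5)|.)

1296

Count = 1·6^4 = 1·1296 = 1296 [KW]
Example (3,2,1,1,5) → sorted (1,1,2,3,5): b_i ≤ i ∀i, a PF.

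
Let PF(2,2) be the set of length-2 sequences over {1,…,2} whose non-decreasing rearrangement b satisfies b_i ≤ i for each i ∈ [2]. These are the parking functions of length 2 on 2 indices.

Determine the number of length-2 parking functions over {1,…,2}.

3

Count = (2+1−2)·(2+1)^{2−1} = 1 · 3 = 3 (Konheim–Weiss)
Check (2,1) → sorted (1,2): b_i ≤ i ∀i, a PF.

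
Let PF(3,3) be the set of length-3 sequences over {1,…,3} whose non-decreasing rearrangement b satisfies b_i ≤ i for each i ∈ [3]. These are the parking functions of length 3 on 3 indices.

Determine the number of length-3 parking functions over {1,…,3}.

16

#PF = (4−3)·4^(3−1) = 1 · 16 = 16 [KW]
Example (3,1,2) → sorted (1,2,3): b_i ≤ i ∀i, a PF.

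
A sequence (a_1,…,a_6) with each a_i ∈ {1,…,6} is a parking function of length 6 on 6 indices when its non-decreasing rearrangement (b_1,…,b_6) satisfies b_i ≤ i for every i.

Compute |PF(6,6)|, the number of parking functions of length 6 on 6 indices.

|PF(6,6)| = (7−6)·7^(6−1) = 1 · 16807 = 16807 (Konheim–Weiss)
E.g. (2,3,1,1,2,6) → sorted (1,1,2,2,3,6): b_i ≤ i ∀i, a PF.

16807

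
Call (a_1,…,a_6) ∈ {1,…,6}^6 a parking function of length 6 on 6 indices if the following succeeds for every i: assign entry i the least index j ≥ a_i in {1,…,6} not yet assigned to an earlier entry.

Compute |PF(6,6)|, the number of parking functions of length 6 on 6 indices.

16807

Count = 1·7^5 = 1 · 16807 = 16807 [KW]
Check (6,1,2,2,4,3) → sorted (1,2,2,3,4,6): b_i ≤ i ∀i, a PF.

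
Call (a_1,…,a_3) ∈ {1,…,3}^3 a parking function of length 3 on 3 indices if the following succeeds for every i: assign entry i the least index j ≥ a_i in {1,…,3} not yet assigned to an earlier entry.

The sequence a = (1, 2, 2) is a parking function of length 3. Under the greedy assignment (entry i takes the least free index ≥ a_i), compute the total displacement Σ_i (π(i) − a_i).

1

Σπ = 6 ({1..3} each once); Σa = 1+2+2 = 5; disp = 6−5 = 1.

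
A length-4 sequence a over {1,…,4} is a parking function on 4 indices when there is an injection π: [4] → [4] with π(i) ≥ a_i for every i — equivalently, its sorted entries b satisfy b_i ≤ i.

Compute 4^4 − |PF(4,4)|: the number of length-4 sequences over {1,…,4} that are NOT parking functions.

131

|PF(4,4)| = (4−4+1)·(4+1)^(4−1) = 1 · 125 = 125 (Pollak)
Check (3,3,3,3) → sorted (3,3,3,3): b_1=3>1, not a PF.
4^4 − 125 = 256 − 125 = 131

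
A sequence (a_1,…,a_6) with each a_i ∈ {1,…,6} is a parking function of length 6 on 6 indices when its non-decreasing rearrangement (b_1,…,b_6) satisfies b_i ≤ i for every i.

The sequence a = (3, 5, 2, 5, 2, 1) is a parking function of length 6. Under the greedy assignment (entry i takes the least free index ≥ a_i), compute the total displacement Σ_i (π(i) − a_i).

3

Σπ = 21 ({1..6} each once); Σa = 3+5+2+5+2+1 = 18; disp = 21−18 = 3.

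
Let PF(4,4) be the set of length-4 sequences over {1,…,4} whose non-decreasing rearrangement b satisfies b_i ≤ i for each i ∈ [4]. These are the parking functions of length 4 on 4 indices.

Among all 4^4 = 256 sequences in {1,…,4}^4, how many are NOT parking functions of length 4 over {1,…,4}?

Count = 1·5^3 = 1 · 125 = 125 (Konheim–Weiss)
Check (2,4,4,2) → sorted (2,2,4,4): b_1=2>1, not a PF.
Total 256; non-PF = 256−125 = 131

131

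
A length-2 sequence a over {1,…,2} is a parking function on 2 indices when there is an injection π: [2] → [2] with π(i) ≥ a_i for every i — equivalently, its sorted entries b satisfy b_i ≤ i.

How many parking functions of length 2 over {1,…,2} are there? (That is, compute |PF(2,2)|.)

3

Count = (2+1−2)·(2+1)^{2−1} = 1×3 = 3 [KW]
Example (1,2) → sorted (1,2): b_i ≤ i ∀i, a PF.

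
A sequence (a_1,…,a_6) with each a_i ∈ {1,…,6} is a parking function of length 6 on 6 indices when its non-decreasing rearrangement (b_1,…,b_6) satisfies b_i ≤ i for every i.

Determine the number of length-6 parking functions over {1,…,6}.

16807

|PF(6,6)| = (6+1−6)·(6+1)^{6−1} = 1·16807 = 16807
Check (1,4,3,2,2,4) → sorted (1,2,2,3,4,4): b_i ≤ i ∀i, a PF.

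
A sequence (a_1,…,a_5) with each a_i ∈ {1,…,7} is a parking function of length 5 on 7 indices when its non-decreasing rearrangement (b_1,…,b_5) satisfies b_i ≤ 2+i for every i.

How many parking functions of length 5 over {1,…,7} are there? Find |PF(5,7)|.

|PF| = (7−5+1)·(7+1)^(5−1) = 3 · 4096 = 12288 (Konheim–Weiss)
One tuple (2,4,6,2,3) → sorted (2,2,3,4,6): b_i ≤ 2+i ∀i, a PF.

12288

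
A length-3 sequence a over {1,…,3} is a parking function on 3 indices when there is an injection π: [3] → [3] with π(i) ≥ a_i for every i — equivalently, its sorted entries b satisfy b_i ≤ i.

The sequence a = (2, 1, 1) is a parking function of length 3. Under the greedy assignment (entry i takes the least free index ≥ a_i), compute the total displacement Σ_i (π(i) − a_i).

2

Σπ = 3·4/2 = 6 (π permutes [3]); Σa = 2+1+1 = 4; disp = 6−4 = 2.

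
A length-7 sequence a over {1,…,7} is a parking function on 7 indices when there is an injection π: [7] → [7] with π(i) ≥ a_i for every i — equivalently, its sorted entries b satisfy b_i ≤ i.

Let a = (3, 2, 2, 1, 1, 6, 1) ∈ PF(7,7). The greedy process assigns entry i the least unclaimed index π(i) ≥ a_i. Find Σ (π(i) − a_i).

12

Σπ(i) = 1+…+7 = 28; Σa = 3+2+2+1+1+6+1 = 16; disp = 28−16 = 12.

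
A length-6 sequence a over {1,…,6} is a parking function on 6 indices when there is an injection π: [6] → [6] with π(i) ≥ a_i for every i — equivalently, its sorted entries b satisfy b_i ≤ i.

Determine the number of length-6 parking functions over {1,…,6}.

16807

Count = (6+1−6)·(6+1)^{6−1} = 1×16807 = 16807
E.g. (1,2,3,1,1,6) → sorted (1,1,1,2,3,6): b_i ≤ i ∀i, a PF.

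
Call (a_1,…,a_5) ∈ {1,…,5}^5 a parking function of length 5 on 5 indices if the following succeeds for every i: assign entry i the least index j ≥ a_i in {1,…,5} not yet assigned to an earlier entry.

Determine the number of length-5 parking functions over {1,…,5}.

1296

#PF = 1·6^4 = 1×1296 = 1296
Example (1,2,2,5,2) → sorted (1,2,2,2,5): b_i ≤ i ∀i, a PF.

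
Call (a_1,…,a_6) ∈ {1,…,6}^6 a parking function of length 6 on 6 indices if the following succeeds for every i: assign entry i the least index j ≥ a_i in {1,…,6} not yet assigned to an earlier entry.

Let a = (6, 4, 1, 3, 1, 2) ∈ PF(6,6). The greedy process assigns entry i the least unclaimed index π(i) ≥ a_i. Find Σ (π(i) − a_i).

4

Σπ(i) = 1+…+6 = 21; Σa = 6+4+1+3+1+2 = 17; disp = 21−17 = 4.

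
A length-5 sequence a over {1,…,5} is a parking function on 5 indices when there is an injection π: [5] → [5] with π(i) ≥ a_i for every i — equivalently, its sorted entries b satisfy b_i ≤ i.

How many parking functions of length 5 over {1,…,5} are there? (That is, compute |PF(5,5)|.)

1296

|PF| = (5+1−5)·(5+1)^{5−1} = 1·1296 = 1296
E.g. (4,2,1,3,1) → sorted (1,1,2,3,4): b_i ≤ i ∀i, a PF.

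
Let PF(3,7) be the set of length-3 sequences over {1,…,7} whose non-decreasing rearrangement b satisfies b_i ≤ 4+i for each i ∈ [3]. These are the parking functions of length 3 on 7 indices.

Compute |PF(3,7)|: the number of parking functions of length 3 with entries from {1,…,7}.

|PF(3,7)| = 5·8^2 = 5×64 = 320 (Pollak)
Check (1,6,7) → sorted (1,6,7): b_i ≤ 4+i ∀i, a PF.

320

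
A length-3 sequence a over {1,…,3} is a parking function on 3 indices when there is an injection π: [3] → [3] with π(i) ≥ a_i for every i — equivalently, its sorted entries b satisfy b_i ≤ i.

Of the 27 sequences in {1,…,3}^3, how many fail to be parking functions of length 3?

11

#PF = (4−3)·4^(3−1) = 1 · 16 = 16
E.g. (3,3,2) → sorted (2,3,3): b_1=2>1, not a PF.
3^3 − 16 = 27 − 16 = 11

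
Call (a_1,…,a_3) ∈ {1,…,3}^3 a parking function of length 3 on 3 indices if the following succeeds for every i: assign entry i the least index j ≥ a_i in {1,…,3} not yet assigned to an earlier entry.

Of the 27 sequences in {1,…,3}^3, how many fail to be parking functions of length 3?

11

|PF(3,3)| = (3−3+1)·(3+1)^(3−1) = 1·16 = 16
Check (3,1,3) → sorted (1,3,3): b_2=3>2, not a PF.
So 27 − 16 = 11 fail.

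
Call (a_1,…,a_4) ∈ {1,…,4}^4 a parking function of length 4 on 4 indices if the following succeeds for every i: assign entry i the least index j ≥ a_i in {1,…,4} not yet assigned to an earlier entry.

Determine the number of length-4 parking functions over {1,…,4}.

Count = (4−4+1)·(4+1)^(4−1) = 1×125 = 125 [KW]
Check (2,3,1,4) → sorted (1,2,3,4): b_i ≤ i ∀i, a PF.

125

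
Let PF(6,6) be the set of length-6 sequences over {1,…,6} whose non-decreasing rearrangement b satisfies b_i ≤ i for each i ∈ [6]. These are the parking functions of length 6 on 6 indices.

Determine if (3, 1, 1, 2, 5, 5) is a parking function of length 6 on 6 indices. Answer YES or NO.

YES

Order a: b = (1, 1, 2, 3, 5, 5).
  b_1=1 ≤ 1
  b_2=1 ≤ 2
  b_3=2 ≤ 3
  b_4=3 ≤ 4
  b_5=5 ≤ 5
  b_6=5 ≤ 6
All bounds hold ⇒ YES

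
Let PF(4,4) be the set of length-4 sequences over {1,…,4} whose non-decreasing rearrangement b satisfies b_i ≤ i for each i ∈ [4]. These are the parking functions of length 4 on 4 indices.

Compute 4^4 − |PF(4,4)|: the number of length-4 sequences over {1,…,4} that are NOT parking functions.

131

|PF(4,4)| = (5−4)·5^(4−1) = 1×125 = 125 (Konheim–Weiss)
Example (4,4,1,4) → sorted (1,4,4,4): b_2=4>2, not a PF.
So 256 − 125 = 131 fail.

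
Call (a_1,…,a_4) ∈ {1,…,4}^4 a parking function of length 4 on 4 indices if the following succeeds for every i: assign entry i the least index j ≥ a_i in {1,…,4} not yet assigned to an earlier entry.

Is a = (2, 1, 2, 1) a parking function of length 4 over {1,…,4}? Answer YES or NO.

Order a: b = (1, 1, 2, 2).
  b_1=1 ≤ 1
  b_2=1 ≤ 2
  b_3=2 ≤ 3
  b_4=2 ≤ 4
All bounds hold ⇒ YES

YES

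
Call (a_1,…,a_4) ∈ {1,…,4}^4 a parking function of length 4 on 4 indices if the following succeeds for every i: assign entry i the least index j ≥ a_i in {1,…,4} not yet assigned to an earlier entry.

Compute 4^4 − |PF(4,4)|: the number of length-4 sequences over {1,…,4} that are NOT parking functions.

|PF(4,4)| = 1·5^3 = 1×125 = 125 (Konheim–Weiss)
Example (2,4,2,4) → sorted (2,2,4,4): b_1=2>1, not a PF.
So 256 − 125 = 131 fail.

131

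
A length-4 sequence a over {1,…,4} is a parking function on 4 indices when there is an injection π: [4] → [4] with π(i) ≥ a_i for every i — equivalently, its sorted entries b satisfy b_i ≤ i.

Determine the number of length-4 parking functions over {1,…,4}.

125

Count = (4−4+1)·(4+1)^(4−1) = 1·125 = 125 [KW]
Check (2,1,4,1) → sorted (1,1,2,4): b_i ≤ i ∀i, a PF.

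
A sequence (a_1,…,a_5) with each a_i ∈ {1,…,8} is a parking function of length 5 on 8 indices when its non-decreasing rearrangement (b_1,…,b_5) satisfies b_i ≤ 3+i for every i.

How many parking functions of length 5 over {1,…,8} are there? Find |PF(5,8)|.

Count = (8+1−5)·(8+1)^{5−1} = 4 · 6561 = 26244
Example (4,4,1,7,7) → sorted (1,4,4,7,7): b_i ≤ 3+i ∀i, a PF.

26244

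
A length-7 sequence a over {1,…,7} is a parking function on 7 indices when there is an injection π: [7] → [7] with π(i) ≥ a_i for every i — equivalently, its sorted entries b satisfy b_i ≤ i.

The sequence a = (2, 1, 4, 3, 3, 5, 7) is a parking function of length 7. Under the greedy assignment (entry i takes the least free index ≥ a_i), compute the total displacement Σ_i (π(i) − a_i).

3

Σπ = 7·8/2 = 28 (π permutes [7]); Σa = 2+1+4+3+3+5+7 = 25; disp = 28−25 = 3.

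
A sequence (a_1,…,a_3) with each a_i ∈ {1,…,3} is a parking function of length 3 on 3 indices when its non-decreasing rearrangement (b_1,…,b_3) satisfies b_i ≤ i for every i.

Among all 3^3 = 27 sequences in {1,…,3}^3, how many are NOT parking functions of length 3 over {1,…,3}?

|PF| = 1·4^2 = 1×16 = 16
Check (2,2,2) → sorted (2,2,2): b_1=2>1, not a PF.
3^3 − 16 = 27 − 16 = 11

11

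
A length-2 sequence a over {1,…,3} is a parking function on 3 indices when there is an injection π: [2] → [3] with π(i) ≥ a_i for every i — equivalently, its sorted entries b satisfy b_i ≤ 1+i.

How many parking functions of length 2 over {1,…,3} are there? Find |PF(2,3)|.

8

|PF(2,3)| = 2·4^1 = 2×4 = 8 (Pollak)
One tuple (1,3) → sorted (1,3): b_i ≤ 1+i ∀i, a PF.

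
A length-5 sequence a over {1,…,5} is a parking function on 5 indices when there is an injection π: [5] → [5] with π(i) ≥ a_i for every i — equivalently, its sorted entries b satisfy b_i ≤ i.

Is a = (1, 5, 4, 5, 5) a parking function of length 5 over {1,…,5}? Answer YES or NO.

NO

Rearranged: b = (1, 4, 5, 5, 5).
  b_1=1 ≤ 1
  b_2=4 > 2
  fails at i=2 ⇒ NO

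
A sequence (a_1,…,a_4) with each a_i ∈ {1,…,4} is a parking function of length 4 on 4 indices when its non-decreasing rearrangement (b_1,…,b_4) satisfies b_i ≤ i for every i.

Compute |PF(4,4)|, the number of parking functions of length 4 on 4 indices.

125

Count = (4−4+1)·(4+1)^(4−1) = 1 · 125 = 125
Example (2,1,2,2) → sorted (1,2,2,2): b_i ≤ i ∀i, a PF.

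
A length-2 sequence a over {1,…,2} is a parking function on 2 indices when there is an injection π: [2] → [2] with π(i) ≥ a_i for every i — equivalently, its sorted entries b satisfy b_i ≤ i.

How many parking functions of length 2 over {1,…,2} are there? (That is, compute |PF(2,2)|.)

3

|PF| = (2−2+1)·(2+1)^(2−1) = 1 · 3 = 3
One tuple (1,2) → sorted (1,2): b_i ≤ i ∀i, a PF.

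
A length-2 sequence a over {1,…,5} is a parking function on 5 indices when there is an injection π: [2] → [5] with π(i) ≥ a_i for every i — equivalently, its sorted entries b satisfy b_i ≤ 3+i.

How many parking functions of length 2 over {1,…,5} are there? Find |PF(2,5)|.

24

|PF| = (5−2+1)·(5+1)^(2−1) = 4×6 = 24 (Pollak)
Example (3,2) → sorted (2,3): b_i ≤ 3+i ∀i, a PF.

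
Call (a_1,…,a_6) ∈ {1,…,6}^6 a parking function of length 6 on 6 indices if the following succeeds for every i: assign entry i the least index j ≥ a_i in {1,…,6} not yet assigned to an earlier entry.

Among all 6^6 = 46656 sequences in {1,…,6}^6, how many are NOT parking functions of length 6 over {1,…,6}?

#PF = 1·7^5 = 1·16807 = 16807 (Pollak)
Check (4,6,5,4,6,5) → sorted (4,4,5,5,6,6): b_1=4>1, not a PF.
6^6 − 16807 = 46656 − 16807 = 29849

29849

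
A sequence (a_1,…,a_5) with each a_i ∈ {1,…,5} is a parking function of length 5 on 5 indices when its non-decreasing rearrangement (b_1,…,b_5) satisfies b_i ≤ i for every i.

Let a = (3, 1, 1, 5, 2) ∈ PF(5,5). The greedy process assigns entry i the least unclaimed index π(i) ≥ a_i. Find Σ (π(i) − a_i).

Σπ = 15 ({1..5} each once); Σa = 3+1+1+5+2 = 12; disp = 15−12 = 3.

3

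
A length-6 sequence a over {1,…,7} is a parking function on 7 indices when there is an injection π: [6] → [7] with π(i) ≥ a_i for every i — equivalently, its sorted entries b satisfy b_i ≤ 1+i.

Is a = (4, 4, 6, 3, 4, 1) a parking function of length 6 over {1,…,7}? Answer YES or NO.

YES

Order a: b = (1, 3, 4, 4, 4, 6).
  b_1=1 ≤ 2
  b_2=3 ≤ 3
  b_3=4 ≤ 4
  b_4=4 ≤ 5
  b_5=4 ≤ 6
  b_6=6 ≤ 7
All bounds hold ⇒ YES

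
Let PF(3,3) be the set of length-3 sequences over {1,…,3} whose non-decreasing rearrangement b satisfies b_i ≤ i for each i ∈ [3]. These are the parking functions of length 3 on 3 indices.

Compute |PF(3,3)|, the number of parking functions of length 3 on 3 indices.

|PF(3,3)| = (3+1−3)·(3+1)^{3−1} = 1·16 = 16 [KW]
E.g. (1,3,1) → sorted (1,1,3): b_i ≤ i ∀i, a PF.

16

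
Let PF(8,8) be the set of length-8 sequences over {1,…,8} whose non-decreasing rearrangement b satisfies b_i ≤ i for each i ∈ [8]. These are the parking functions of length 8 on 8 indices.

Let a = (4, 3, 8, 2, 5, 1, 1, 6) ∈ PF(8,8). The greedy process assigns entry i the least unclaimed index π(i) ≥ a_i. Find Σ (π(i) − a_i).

Σπ = 8·9/2 = 36 (π permutes [8]); Σa = 4+3+8+2+5+1+1+6 = 30; disp = 36−30 = 6.

6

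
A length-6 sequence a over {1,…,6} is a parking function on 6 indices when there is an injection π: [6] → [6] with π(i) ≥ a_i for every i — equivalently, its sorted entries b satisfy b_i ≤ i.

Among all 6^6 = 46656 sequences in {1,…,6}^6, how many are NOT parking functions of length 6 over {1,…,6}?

29849

#PF = (6−6+1)·(6+1)^(6−1) = 1·16807 = 16807 (Konheim–Weiss)
One tuple (5,5,5,2,5,2) → sorted (2,2,5,5,5,5): b_1=2>1, not a PF.
So 46656 − 16807 = 29849 fail.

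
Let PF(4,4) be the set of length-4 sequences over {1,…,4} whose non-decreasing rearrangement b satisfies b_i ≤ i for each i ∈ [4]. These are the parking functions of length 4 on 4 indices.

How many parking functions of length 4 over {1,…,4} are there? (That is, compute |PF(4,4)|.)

125

#PF = (5−4)·5^(4−1) = 1 · 125 = 125 (Pollak)
One tuple (1,4,3,2) → sorted (1,2,3,4): b_i ≤ i ∀i, a PF.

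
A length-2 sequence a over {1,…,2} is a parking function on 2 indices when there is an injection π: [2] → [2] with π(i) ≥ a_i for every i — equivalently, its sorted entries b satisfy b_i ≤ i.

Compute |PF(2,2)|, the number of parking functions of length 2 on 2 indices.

3

#PF = (2+1−2)·(2+1)^{2−1} = 1×3 = 3 (Konheim–Weiss)
E.g. (1,1) → sorted (1,1): b_i ≤ i ∀i, a PF.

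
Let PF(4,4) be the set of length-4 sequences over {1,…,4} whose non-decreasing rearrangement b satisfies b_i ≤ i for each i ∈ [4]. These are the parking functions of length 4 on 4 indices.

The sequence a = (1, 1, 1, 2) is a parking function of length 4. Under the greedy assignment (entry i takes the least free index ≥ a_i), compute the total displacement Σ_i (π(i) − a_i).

Σπ = 4·5/2 = 10 (π permutes [4]); Σa = 1+1+1+2 = 5; disp = 10−5 = 5.

5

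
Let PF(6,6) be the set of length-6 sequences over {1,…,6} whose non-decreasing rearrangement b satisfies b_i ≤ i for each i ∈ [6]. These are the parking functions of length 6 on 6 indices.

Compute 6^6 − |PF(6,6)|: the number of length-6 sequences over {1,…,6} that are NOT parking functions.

29849

|PF| = (7−6)·7^(6−1) = 1×16807 = 16807 [KW]
Check (5,5,5,6,5,4) → sorted (4,5,5,5,5,6): b_1=4>1, not a PF.
Total 46656; non-PF = 46656−16807 = 29849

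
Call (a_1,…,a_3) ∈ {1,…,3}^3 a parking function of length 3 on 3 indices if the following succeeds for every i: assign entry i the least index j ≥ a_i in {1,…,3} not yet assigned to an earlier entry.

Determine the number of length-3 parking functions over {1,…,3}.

Count = (3+1−3)·(3+1)^{3−1} = 1·16 = 16 [KW]
One tuple (1,2,1) → sorted (1,1,2): b_i ≤ i ∀i, a PF.

16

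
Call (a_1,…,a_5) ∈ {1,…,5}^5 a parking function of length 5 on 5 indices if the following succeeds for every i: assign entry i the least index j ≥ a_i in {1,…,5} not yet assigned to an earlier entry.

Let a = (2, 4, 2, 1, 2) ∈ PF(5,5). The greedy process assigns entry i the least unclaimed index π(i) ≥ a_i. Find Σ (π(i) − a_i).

4

Σπ = 15 ({1..5} each once); Σa = 2+4+2+1+2 = 11; disp = 15−11 = 4.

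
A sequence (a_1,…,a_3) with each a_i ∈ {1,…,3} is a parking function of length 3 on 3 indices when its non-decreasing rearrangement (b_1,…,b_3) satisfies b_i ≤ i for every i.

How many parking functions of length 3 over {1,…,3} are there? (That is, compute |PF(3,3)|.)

|PF| = 1·4^2 = 1·16 = 16
One tuple (3,1,2) → sorted (1,2,3): b_i ≤ i ∀i, a PF.

16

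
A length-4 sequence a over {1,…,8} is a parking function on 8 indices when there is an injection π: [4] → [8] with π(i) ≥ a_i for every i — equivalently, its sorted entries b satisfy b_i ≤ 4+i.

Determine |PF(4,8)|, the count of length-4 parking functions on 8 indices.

|PF(4,8)| = 5·9^3 = 5 · 729 = 3645 (Konheim–Weiss)
Check (5,6,4,2) → sorted (2,4,5,6): b_i ≤ 4+i ∀i, a PF.

3645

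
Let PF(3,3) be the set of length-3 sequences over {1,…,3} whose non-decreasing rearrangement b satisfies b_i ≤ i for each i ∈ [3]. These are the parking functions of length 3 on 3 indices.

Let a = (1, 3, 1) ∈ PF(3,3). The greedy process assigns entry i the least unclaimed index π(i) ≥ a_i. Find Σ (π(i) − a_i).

Σπ(i) = 1+…+3 = 6; Σa = 1+3+1 = 5; disp = 6−5 = 1.

1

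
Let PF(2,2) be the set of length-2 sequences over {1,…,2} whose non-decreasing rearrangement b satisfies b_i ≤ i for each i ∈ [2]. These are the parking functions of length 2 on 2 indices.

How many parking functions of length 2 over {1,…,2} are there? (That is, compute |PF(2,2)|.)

Count = 1·3^1 = 1×3 = 3 (Konheim–Weiss)
One tuple (2,1) → sorted (1,2): b_i ≤ i ∀i, a PF.

3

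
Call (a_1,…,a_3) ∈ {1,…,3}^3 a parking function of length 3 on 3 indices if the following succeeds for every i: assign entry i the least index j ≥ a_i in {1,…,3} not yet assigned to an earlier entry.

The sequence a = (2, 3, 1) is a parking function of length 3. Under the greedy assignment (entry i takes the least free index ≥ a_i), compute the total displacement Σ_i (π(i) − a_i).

Σπ = 3·4/2 = 6 (π permutes [3]); Σa = 2+3+1 = 6; disp = 6−6 = 0.

0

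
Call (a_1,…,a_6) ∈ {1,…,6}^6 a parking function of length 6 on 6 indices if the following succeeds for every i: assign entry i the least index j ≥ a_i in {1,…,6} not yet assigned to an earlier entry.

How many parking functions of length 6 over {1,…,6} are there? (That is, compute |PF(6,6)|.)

16807

|PF(6,6)| = (6+1−6)·(6+1)^{6−1} = 1 · 16807 = 16807 (Pollak)
One tuple (2,4,4,1,5,1) → sorted (1,1,2,4,4,5): b_i ≤ i ∀i, a PF.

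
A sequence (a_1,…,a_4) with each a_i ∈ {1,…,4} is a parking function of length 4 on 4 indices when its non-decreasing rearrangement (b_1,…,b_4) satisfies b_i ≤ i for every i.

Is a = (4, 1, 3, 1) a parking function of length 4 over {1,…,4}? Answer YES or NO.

Rearranged: b = (1, 1, 3, 4).
  b_1=1 ≤ 1
  b_2=1 ≤ 2
  b_3=3 ≤ 3
  b_4=4 ≤ 4
All bounds hold ⇒ YES

YES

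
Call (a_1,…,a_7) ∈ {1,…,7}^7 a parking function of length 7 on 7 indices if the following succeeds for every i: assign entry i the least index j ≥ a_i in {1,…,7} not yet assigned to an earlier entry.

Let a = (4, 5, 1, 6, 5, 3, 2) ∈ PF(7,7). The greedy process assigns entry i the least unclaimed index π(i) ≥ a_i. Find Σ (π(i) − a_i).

2

Σπ = 7·8/2 = 28 (π permutes [7]); Σa = 4+5+1+6+5+3+2 = 26; disp = 28−26 = 2.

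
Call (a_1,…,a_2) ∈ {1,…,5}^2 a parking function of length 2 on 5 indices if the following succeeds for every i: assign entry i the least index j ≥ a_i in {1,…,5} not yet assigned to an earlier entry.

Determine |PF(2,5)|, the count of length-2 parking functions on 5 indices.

24

Count = (6−2)·6^(2−1) = 4 · 6 = 24 (Pollak)
E.g. (2,4) → sorted (2,4): b_i ≤ 3+i ∀i, a PF.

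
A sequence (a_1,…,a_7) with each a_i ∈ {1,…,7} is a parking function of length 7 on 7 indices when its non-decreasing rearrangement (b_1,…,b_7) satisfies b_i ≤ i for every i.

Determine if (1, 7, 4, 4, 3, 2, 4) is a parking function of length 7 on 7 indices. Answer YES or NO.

YES

Sorted: b = (1, 2, 3, 4, 4, 4, 7).
  b_1=1 ≤ 1
  b_2=2 ≤ 2
  b_3=3 ≤ 3
  b_4=4 ≤ 4
  b_5=4 ≤ 5
  b_6=4 ≤ 6
  b_7=7 ≤ 7
All bounds hold ⇒ YES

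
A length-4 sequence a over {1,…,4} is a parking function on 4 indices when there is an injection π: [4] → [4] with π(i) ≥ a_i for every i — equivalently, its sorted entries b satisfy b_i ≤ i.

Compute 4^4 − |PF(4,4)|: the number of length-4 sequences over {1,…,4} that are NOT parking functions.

131

#PF = (4+1−4)·(4+1)^{4−1} = 1×125 = 125 (Pollak)
Example (2,2,2,4) → sorted (2,2,2,4): b_1=2>1, not a PF.
4^4 − 125 = 256 − 125 = 131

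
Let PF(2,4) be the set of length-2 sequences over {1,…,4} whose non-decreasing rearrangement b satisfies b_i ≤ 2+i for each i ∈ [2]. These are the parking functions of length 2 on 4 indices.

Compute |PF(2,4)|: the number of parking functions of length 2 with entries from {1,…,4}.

Count = (5−2)·5^(2−1) = 3·5 = 15 [KW]
One tuple (2,4) → sorted (2,4): b_i ≤ 2+i ∀i, a PF.

15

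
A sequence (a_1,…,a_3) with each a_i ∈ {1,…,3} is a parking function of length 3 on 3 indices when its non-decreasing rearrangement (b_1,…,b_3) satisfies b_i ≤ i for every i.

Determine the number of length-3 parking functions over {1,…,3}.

#PF = (4−3)·4^(3−1) = 1×16 = 16
One tuple (2,1,3) → sorted (1,2,3): b_i ≤ i ∀i, a PF.

16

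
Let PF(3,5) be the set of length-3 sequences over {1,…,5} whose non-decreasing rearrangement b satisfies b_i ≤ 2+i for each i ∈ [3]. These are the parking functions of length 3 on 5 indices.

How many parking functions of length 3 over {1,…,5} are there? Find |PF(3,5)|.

|PF| = (5+1−3)·(5+1)^{3−1} = 3·36 = 108 [KW]
Check (2,4,1) → sorted (1,2,4): b_i ≤ 2+i ∀i, a PF.

108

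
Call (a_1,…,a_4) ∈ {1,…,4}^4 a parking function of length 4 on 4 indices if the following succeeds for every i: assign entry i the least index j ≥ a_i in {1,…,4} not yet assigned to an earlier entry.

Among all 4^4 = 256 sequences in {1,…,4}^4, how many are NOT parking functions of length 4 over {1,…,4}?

131

|PF(4,4)| = (4+1−4)·(4+1)^{4−1} = 1·125 = 125 [KW]
One tuple (1,4,4,1) → sorted (1,1,4,4): b_3=4>3, not a PF.
4^4 − 125 = 256 − 125 = 131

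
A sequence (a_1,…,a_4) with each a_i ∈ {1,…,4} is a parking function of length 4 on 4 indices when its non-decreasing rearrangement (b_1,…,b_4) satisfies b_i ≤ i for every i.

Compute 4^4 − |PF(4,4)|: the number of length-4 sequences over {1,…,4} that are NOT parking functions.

Count = (4−4+1)·(4+1)^(4−1) = 1 · 125 = 125 (Pollak)
Check (4,1,4,2) → sorted (1,2,4,4): b_3=4>3, not a PF.
So 256 − 125 = 131 fail.

131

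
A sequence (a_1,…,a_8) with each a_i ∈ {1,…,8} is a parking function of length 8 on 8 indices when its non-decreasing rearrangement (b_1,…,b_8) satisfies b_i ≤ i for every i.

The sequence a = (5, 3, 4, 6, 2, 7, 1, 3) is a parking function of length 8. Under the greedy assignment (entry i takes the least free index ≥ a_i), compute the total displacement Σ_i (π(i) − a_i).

Σπ(i) = 1+…+8 = 36; Σa = 5+3+4+6+2+7+1+3 = 31; disp = 36−31 = 5.

5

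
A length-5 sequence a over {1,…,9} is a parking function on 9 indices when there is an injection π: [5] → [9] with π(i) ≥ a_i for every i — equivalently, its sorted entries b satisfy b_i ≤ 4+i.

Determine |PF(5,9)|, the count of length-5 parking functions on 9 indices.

#PF = (9+1−5)·(9+1)^{5−1} = 5·10000 = 50000
E.g. (1,6,9,1,1) → sorted (1,1,1,6,9): b_i ≤ 4+i ∀i, a PF.

50000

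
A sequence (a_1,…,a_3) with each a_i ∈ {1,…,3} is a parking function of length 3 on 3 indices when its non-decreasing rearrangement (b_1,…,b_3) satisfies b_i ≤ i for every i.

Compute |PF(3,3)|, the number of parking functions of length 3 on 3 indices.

#PF = (4−3)·4^(3−1) = 1×16 = 16 (Konheim–Weiss)
Example (2,3,1) → sorted (1,2,3): b_i ≤ i ∀i, a PF.

16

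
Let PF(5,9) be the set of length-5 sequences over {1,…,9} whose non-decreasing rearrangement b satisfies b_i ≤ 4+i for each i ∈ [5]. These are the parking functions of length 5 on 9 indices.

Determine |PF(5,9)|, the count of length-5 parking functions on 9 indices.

50000

|PF| = (9−5+1)·(9+1)^(5−1) = 5·10000 = 50000 [KW]
One tuple (9,4,5,8,4) → sorted (4,4,5,8,9): b_i ≤ 4+i ∀i, a PF.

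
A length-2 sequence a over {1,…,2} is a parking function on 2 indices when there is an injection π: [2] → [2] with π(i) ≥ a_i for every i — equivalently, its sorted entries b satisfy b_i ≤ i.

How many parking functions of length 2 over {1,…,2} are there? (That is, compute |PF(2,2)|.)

3

Count = (2+1−2)·(2+1)^{2−1} = 1×3 = 3 [KW]
One tuple (1,1) → sorted (1,1): b_i ≤ i ∀i, a PF.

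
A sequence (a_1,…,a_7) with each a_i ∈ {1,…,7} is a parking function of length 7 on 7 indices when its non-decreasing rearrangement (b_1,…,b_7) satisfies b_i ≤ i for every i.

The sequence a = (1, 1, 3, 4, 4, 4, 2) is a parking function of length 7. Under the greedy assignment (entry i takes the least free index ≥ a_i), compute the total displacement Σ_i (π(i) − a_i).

9

Σπ = 28 ({1..7} each once); Σa = 1+1+3+4+4+4+2 = 19; disp = 28−19 = 9.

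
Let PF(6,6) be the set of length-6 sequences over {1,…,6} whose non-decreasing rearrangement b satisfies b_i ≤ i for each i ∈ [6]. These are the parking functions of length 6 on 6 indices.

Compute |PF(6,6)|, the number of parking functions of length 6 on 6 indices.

#PF = (7−6)·7^(6−1) = 1·16807 = 16807 [KW]
E.g. (2,4,1,2,2,1) → sorted (1,1,2,2,2,4): b_i ≤ i ∀i, a PF.

16807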